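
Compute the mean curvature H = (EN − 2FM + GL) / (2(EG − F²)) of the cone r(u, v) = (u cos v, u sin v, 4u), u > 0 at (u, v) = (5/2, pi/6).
H = 4*sqrt(17)/85

With E = 17, F = 0, G = u^2, L = 0, M = 0, N = 4*sqrt(17)*u^2/(17*Abs(u)), assemble
  H = (EN − 2FM + GL) / (2(EG − F²)) = 2*sqrt(17)/(17*Abs(u)).
At (u, v) = (5/2, pi/6): H = 4*sqrt(17)/85.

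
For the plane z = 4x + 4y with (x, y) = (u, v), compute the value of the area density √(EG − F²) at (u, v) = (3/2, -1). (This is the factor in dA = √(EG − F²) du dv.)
√(EG − F²)|_{(3/2, -1)} = sqrt(33)

E = 17, F = 16, G = 17, so EG − F² = 33. Taking the positive square root: √(EG − F²) = sqrt(33). At (u, v) = (3/2, -1): sqrt(33).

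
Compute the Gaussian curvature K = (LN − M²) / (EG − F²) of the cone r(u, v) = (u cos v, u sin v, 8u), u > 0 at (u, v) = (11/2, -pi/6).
K = 0

Coefficients of the first fundamental form: E = 65, F = 0, G = u^2.
Coefficients of the second fundamental form: L = 0, M = 0, N = 8*sqrt(65)*u^2/(65*Abs(u)).
Assemble K = (LN − M²)/(EG − F²) = 0. At (u, v) = (11/2, -pi/6): K = 0.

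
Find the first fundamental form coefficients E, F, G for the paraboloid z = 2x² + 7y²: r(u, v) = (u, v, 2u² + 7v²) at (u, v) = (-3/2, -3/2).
E = 37;  F = 126;  G = 442

Partials: r_u = (1, 0, 4*u), r_v = (0, 1, 14*v). As functions of (u, v):
  E = r_u · r_u = 16*u^2 + 1,
  F = r_u · r_v = 56*u*v,
  G = r_v · r_v = 196*v^2 + 1.
Evaluating at (u, v) = (-3/2, -3/2): E = 37, F = 126, G = 442.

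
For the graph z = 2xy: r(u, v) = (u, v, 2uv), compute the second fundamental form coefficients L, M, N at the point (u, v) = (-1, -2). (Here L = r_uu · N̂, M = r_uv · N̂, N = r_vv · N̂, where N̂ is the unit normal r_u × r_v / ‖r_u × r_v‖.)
L = 0;  M = 2*sqrt(21)/21;  N = 0

Compute the unit normal N̂(u, v) = (-2*v/sqrt(4*u^2 + 4*v^2 + 1), -2*u/sqrt(4*u^2 + 4*v^2 + 1), 1/sqrt(4*u^2 + 4*v^2 + 1)), and the second partials r_uu, r_uv, r_vv. Take dot products:
  L(u, v) = r_uu · N̂ = 0,
  M(u, v) = r_uv · N̂ = 2/sqrt(4*u^2 + 4*v^2 + 1),
  N(u, v) = r_vv · N̂ = 0.
Evaluating at (u, v) = (-1, -2):
  L = 0, M = 2*sqrt(21)/21, N = 0.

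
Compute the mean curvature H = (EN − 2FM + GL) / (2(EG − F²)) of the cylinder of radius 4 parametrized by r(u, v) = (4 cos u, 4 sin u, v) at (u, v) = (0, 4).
H = -1/8

With E = 16, F = 0, G = 1, L = -4, M = 0, N = 0, assemble
  H = (EN − 2FM + GL) / (2(EG − F²)) = -1/8.
At (u, v) = (0, 4): H = -1/8.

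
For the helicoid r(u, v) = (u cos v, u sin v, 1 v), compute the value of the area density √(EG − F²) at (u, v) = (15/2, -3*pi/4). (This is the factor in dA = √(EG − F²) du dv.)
√(EG − F²)|_{(15/2, -3*pi/4)} = sqrt(229)/2

E = 1, F = 0, G = u^2 + 1, so EG − F² = u^2 + 1. Taking the positive square root: √(EG − F²) = sqrt(u^2 + 1). At (u, v) = (15/2, -3*pi/4): sqrt(229)/2.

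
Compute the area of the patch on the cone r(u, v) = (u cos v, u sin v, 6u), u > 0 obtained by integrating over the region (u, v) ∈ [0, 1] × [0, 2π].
Area = sqrt(37)*pi

Area = ∫∫ √(EG − F²) du dv with √(EG − F²) = sqrt(37)*Abs(u). Integrating over [0, 1] × [0, 2π] gives sqrt(37)*pi.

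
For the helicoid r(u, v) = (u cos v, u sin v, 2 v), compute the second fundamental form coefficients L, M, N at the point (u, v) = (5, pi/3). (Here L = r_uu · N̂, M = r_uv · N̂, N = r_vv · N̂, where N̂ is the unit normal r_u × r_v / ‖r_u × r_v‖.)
L = 0;  M = -2*sqrt(29)/29;  N = 0

Compute the unit normal N̂(u, v) = (2*sin(v)/sqrt(u^2 + 4), -2*cos(v)/sqrt(u^2 + 4), u/sqrt(u^2 + 4)), and the second partials r_uu, r_uv, r_vv. Take dot products:
  L(u, v) = r_uu · N̂ = 0,
  M(u, v) = r_uv · N̂ = -2/sqrt(u^2 + 4),
  N(u, v) = r_vv · N̂ = 0.
Evaluating at (u, v) = (5, pi/3):
  L = 0, M = -2*sqrt(29)/29, N = 0.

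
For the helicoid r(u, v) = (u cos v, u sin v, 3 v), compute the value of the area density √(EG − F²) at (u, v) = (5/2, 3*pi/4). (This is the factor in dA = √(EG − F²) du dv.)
√(EG − F²)|_{(5/2, 3*pi/4)} = sqrt(61)/2

E = 1, F = 0, G = u^2 + 9, so EG − F² = u^2 + 9. Taking the positive square root: √(EG − F²) = sqrt(u^2 + 9). At (u, v) = (5/2, 3*pi/4): sqrt(61)/2.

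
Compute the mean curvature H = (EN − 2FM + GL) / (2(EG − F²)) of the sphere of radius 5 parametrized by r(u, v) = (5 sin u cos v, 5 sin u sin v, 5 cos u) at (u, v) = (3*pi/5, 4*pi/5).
H = -1/5

With E = 25, F = 0, G = 25*sin(u)^2, L = -5*sin(u)/Abs(sin(u)), M = 0, N = -5*sin(u)^3/Abs(sin(u)), assemble
  H = (EN − 2FM + GL) / (2(EG − F²)) = -sin(u)/(5*Abs(sin(u))).
At (u, v) = (3*pi/5, 4*pi/5): H = -1/5.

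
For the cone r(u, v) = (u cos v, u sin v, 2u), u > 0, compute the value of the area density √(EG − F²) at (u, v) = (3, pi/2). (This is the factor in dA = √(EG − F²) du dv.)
√(EG − F²)|_{(3, pi/2)} = 3*sqrt(5)

E = 5, F = 0, G = u^2, so EG − F² = 5*u^2. Taking the positive square root: √(EG − F²) = sqrt(5)*Abs(u). At (u, v) = (3, pi/2): 3*sqrt(5).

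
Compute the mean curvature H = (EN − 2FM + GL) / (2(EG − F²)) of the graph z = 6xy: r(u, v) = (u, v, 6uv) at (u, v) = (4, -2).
H = 1728*sqrt(721)/519841

With E = 36*v^2 + 1, F = 36*u*v, G = 36*u^2 + 1, L = 0, M = 6/sqrt(36*u^2 + 36*v^2 + 1), N = 0, assemble
  H = (EN − 2FM + GL) / (2(EG − F²)) = -216*u*v/(36*u^2 + 36*v^2 + 1)^(3/2).
At (u, v) = (4, -2): H = 1728*sqrt(721)/519841.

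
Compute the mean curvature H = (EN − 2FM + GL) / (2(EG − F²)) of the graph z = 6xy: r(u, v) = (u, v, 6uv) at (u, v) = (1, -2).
H = 432*sqrt(181)/32761

With E = 36*v^2 + 1, F = 36*u*v, G = 36*u^2 + 1, L = 0, M = 6/sqrt(36*u^2 + 36*v^2 + 1), N = 0, assemble
  H = (EN − 2FM + GL) / (2(EG − F²)) = -216*u*v/(36*u^2 + 36*v^2 + 1)^(3/2).
At (u, v) = (1, -2): H = 432*sqrt(181)/32761.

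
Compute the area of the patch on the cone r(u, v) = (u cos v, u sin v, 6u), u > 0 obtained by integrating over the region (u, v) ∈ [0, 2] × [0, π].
Area = 2*sqrt(37)*pi

Area = ∫∫ √(EG − F²) du dv with √(EG − F²) = sqrt(37)*Abs(u). Integrating over [0, 2] × [0, π] gives 2*sqrt(37)*pi.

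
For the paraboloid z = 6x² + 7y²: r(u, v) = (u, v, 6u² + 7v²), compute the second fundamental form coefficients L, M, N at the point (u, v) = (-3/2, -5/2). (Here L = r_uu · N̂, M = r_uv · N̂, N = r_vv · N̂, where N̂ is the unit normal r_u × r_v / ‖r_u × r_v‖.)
L = 6*sqrt(62)/155;  M = 0;  N = 7*sqrt(62)/155

Compute the unit normal N̂(u, v) = (-12*u/sqrt(144*u^2 + 196*v^2 + 1), -14*v/sqrt(144*u^2 + 196*v^2 + 1), 1/sqrt(144*u^2 + 196*v^2 + 1)), and the second partials r_uu, r_uv, r_vv. Take dot products:
  L(u, v) = r_uu · N̂ = 12/sqrt(144*u^2 + 196*v^2 + 1),
  M(u, v) = r_uv · N̂ = 0,
  N(u, v) = r_vv · N̂ = 14/sqrt(144*u^2 + 196*v^2 + 1).
Evaluating at (u, v) = (-3/2, -5/2):
  L = 6*sqrt(62)/155, M = 0, N = 7*sqrt(62)/155.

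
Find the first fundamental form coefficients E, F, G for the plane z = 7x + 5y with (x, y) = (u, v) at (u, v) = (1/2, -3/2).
E = 50;  F = 35;  G = 26

Partials: r_u = (1, 0, 7), r_v = (0, 1, 5). As functions of (u, v):
  E = r_u · r_u = 50,
  F = r_u · r_v = 35,
  G = r_v · r_v = 26.
Evaluating at (u, v) = (1/2, -3/2): E = 50, F = 35, G = 26.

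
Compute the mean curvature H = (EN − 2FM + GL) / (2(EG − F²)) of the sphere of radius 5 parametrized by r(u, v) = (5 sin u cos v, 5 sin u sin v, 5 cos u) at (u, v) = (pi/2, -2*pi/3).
H = -1/5

With E = 25, F = 0, G = 25*sin(u)^2, L = -5*sin(u)/Abs(sin(u)), M = 0, N = -5*sin(u)^3/Abs(sin(u)), assemble
  H = (EN − 2FM + GL) / (2(EG − F²)) = -sin(u)/(5*Abs(sin(u))).
At (u, v) = (pi/2, -2*pi/3): H = -1/5.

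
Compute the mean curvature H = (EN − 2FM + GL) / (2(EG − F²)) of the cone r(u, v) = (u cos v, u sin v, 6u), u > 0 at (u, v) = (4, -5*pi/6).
H = 3*sqrt(37)/148

With E = 37, F = 0, G = u^2, L = 0, M = 0, N = 6*sqrt(37)*u^2/(37*Abs(u)), assemble
  H = (EN − 2FM + GL) / (2(EG − F²)) = 3*sqrt(37)/(37*Abs(u)).
At (u, v) = (4, -5*pi/6): H = 3*sqrt(37)/148.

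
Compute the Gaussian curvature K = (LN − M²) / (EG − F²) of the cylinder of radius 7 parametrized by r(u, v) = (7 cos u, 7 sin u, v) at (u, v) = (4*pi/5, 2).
K = 0

Coefficients of the first fundamental form: E = 49, F = 0, G = 1.
Coefficients of the second fundamental form: L = -7, M = 0, N = 0.
Assemble K = (LN − M²)/(EG − F²) = 0. At (u, v) = (4*pi/5, 2): K = 0.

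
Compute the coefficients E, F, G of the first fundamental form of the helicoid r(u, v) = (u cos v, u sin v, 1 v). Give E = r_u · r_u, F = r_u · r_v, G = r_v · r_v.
E = 1;  F = 0;  G = u^2 + 1

Compute partials: r_u = (cos(v), sin(v), 0), r_v = (-u*sin(v), u*cos(v), 1). Then
  E = r_u · r_u = 1,
  F = r_u · r_v = 0,
  G = r_v · r_v = u^2 + 1.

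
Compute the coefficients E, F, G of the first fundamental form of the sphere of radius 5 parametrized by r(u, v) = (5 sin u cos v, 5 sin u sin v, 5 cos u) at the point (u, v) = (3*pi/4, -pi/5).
E = 25;  F = 0;  G = 25/2

Partials: r_u = (5*cos(u)*cos(v), 5*sin(v)*cos(u), -5*sin(u)), r_v = (-5*sin(u)*sin(v), 5*sin(u)*cos(v), 0). As functions of (u, v):
  E = r_u · r_u = 25,
  F = r_u · r_v = 0,
  G = r_v · r_v = 25*sin(u)^2.
Evaluating at (u, v) = (3*pi/4, -pi/5): E = 25, F = 0, G = 25/2.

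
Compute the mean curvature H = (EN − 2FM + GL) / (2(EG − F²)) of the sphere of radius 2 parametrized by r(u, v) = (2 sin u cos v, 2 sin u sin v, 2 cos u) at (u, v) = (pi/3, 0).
H = -1/2

With E = 4, F = 0, G = 4*sin(u)^2, L = -2*sin(u)/Abs(sin(u)), M = 0, N = -2*sin(u)^3/Abs(sin(u)), assemble
  H = (EN − 2FM + GL) / (2(EG − F²)) = -sin(u)/(2*Abs(sin(u))).
At (u, v) = (pi/3, 0): H = -1/2.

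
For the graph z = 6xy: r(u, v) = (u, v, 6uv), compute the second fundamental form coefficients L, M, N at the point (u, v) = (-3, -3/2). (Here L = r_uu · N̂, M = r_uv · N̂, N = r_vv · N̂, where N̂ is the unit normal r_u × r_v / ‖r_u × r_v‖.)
L = 0;  M = 3*sqrt(406)/203;  N = 0

Compute the unit normal N̂(u, v) = (-6*v/sqrt(36*u^2 + 36*v^2 + 1), -6*u/sqrt(36*u^2 + 36*v^2 + 1), 1/sqrt(36*u^2 + 36*v^2 + 1)), and the second partials r_uu, r_uv, r_vv. Take dot products:
  L(u, v) = r_uu · N̂ = 0,
  M(u, v) = r_uv · N̂ = 6/sqrt(36*u^2 + 36*v^2 + 1),
  N(u, v) = r_vv · N̂ = 0.
Evaluating at (u, v) = (-3, -3/2):
  L = 0, M = 3*sqrt(406)/203, N = 0.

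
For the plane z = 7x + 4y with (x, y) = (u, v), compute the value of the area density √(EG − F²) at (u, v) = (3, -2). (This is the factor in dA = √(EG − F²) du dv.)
√(EG − F²)|_{(3, -2)} = sqrt(66)

E = 50, F = 28, G = 17, so EG − F² = 66. Taking the positive square root: √(EG − F²) = sqrt(66). At (u, v) = (3, -2): sqrt(66).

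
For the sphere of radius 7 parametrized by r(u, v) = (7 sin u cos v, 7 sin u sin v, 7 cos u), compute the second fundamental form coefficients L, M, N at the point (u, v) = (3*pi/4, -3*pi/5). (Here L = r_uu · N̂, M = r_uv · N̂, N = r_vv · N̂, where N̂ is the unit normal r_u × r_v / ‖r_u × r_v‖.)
L = -7;  M = 0;  N = -7/2

Compute the unit normal N̂(u, v) = (sin(u)^2*cos(v)/Abs(sin(u)), sin(u)^2*sin(v)/Abs(sin(u)), sin(2*u)/(2*Abs(sin(u)))), and the second partials r_uu, r_uv, r_vv. Take dot products:
  L(u, v) = r_uu · N̂ = -7*sin(u)/Abs(sin(u)),
  M(u, v) = r_uv · N̂ = 0,
  N(u, v) = r_vv · N̂ = -7*sin(u)^3/Abs(sin(u)).
Evaluating at (u, v) = (3*pi/4, -3*pi/5):
  L = -7, M = 0, N = -7/2.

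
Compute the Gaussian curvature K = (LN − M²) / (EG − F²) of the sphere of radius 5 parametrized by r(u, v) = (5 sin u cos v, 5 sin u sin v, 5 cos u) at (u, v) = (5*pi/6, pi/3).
K = 1/25

Coefficients of the first fundamental form: E = 25, F = 0, G = 25*sin(u)^2.
Coefficients of the second fundamental form: L = -5*sin(u)/Abs(sin(u)), M = 0, N = -5*sin(u)^3/Abs(sin(u)).
Assemble K = (LN − M²)/(EG − F²) = 1/25. At (u, v) = (5*pi/6, pi/3): K = 1/25.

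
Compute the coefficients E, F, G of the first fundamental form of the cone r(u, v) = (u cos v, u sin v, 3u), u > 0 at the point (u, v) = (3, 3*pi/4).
E = 10;  F = 0;  G = 9

Partials: r_u = (cos(v), sin(v), 3), r_v = (-u*sin(v), u*cos(v), 0). As functions of (u, v):
  E = r_u · r_u = 10,
  F = r_u · r_v = 0,
  G = r_v · r_v = u^2.
Evaluating at (u, v) = (3, 3*pi/4): E = 10, F = 0, G = 9.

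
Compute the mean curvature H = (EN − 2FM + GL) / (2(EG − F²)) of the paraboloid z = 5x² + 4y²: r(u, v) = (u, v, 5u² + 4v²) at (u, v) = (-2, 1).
H = 643*sqrt(465)/72075

With E = 100*u^2 + 1, F = 80*u*v, G = 64*v^2 + 1, L = 10/sqrt(100*u^2 + 64*v^2 + 1), M = 0, N = 8/sqrt(100*u^2 + 64*v^2 + 1), assemble
  H = (EN − 2FM + GL) / (2(EG − F²)) = (400*u^2 + 320*v^2 + 9)/(100*u^2 + 64*v^2 + 1)^(3/2).
At (u, v) = (-2, 1): H = 643*sqrt(465)/72075.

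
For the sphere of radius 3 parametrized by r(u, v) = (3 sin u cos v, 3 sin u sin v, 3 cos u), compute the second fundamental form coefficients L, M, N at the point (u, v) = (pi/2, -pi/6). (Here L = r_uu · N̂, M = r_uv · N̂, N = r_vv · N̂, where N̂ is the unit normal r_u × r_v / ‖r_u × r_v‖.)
L = -3;  M = 0;  N = -3

Compute the unit normal N̂(u, v) = (sin(u)^2*cos(v)/Abs(sin(u)), sin(u)^2*sin(v)/Abs(sin(u)), sin(2*u)/(2*Abs(sin(u)))), and the second partials r_uu, r_uv, r_vv. Take dot products:
  L(u, v) = r_uu · N̂ = -3*sin(u)/Abs(sin(u)),
  M(u, v) = r_uv · N̂ = 0,
  N(u, v) = r_vv · N̂ = -3*sin(u)^3/Abs(sin(u)).
Evaluating at (u, v) = (pi/2, -pi/6):
  L = -3, M = 0, N = -3.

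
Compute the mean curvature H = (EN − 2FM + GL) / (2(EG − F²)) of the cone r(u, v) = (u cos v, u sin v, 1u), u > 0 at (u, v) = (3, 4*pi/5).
H = sqrt(2)/12

With E = 2, F = 0, G = u^2, L = 0, M = 0, N = sqrt(2)*u^2/(2*Abs(u)), assemble
  H = (EN − 2FM + GL) / (2(EG − F²)) = sqrt(2)/(4*Abs(u)).
At (u, v) = (3, 4*pi/5): H = sqrt(2)/12.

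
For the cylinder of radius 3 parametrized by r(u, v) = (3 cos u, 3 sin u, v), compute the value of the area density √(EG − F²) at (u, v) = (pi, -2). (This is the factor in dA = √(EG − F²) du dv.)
√(EG − F²)|_{(pi, -2)} = 3

E = 9, F = 0, G = 1, so EG − F² = 9. Taking the positive square root: √(EG − F²) = 3. At (u, v) = (pi, -2): 3.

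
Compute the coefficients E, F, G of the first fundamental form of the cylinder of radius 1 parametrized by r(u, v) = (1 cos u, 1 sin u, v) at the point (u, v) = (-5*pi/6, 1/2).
E = 1;  F = 0;  G = 1

Partials: r_u = (-sin(u), cos(u), 0), r_v = (0, 0, 1). As functions of (u, v):
  E = r_u · r_u = 1,
  F = r_u · r_v = 0,
  G = r_v · r_v = 1.
Evaluating at (u, v) = (-5*pi/6, 1/2): E = 1, F = 0, G = 1.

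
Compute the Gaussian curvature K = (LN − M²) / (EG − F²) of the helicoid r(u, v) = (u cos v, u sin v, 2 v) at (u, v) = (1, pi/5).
K = -4/25

Coefficients of the first fundamental form: E = 1, F = 0, G = u^2 + 4.
Coefficients of the second fundamental form: L = 0, M = -2/sqrt(u^2 + 4), N = 0.
Assemble K = (LN − M²)/(EG − F²) = -4/(u^2 + 4)^2. At (u, v) = (1, pi/5): K = -4/25.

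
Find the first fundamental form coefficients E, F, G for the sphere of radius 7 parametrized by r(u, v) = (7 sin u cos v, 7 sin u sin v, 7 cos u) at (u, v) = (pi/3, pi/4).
E = 49;  F = 0;  G = 147/4

Partials: r_u = (7*cos(u)*cos(v), 7*sin(v)*cos(u), -7*sin(u)), r_v = (-7*sin(u)*sin(v), 7*sin(u)*cos(v), 0). As functions of (u, v):
  E = r_u · r_u = 49,
  F = r_u · r_v = 0,
  G = r_v · r_v = 49*sin(u)^2.
Evaluating at (u, v) = (pi/3, pi/4): E = 49, F = 0, G = 147/4.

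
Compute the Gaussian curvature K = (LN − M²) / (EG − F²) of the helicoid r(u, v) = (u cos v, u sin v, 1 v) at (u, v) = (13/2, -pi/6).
K = -16/29929

Coefficients of the first fundamental form: E = 1, F = 0, G = u^2 + 1.
Coefficients of the second fundamental form: L = 0, M = -1/sqrt(u^2 + 1), N = 0.
Assemble K = (LN − M²)/(EG − F²) = -1/(u^2 + 1)^2. At (u, v) = (13/2, -pi/6): K = -16/29929.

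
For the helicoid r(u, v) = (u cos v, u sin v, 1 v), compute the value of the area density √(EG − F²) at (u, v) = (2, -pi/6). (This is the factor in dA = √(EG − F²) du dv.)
√(EG − F²)|_{(2, -pi/6)} = sqrt(5)

E = 1, F = 0, G = u^2 + 1, so EG − F² = u^2 + 1. Taking the positive square root: √(EG − F²) = sqrt(u^2 + 1). At (u, v) = (2, -pi/6): sqrt(5).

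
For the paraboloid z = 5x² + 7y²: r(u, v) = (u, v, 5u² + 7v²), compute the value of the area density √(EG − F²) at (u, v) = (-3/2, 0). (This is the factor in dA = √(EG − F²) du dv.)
√(EG − F²)|_{(-3/2, 0)} = sqrt(226)

E = 100*u^2 + 1, F = 140*u*v, G = 196*v^2 + 1, so EG − F² = 100*u^2 + 196*v^2 + 1. Taking the positive square root: √(EG − F²) = sqrt(100*u^2 + 196*v^2 + 1). At (u, v) = (-3/2, 0): sqrt(226).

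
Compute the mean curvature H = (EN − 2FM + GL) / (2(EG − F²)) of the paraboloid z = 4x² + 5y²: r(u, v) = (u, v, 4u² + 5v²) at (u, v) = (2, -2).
H = 107*sqrt(73)/5329

With E = 64*u^2 + 1, F = 80*u*v, G = 100*v^2 + 1, L = 8/sqrt(64*u^2 + 100*v^2 + 1), M = 0, N = 10/sqrt(64*u^2 + 100*v^2 + 1), assemble
  H = (EN − 2FM + GL) / (2(EG − F²)) = (320*u^2 + 400*v^2 + 9)/(64*u^2 + 100*v^2 + 1)^(3/2).
At (u, v) = (2, -2): H = 107*sqrt(73)/5329.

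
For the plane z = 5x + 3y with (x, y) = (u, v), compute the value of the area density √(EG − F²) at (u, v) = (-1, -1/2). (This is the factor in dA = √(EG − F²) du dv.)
√(EG − F²)|_{(-1, -1/2)} = sqrt(35)

E = 26, F = 15, G = 10, so EG − F² = 35. Taking the positive square root: √(EG − F²) = sqrt(35). At (u, v) = (-1, -1/2): sqrt(35).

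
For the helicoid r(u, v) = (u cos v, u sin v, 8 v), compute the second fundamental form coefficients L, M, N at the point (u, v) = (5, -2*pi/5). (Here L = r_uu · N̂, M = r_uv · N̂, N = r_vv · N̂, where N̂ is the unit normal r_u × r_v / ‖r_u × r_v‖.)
L = 0;  M = -8*sqrt(89)/89;  N = 0

Compute the unit normal N̂(u, v) = (8*sin(v)/sqrt(u^2 + 64), -8*cos(v)/sqrt(u^2 + 64), u/sqrt(u^2 + 64)), and the second partials r_uu, r_uv, r_vv. Take dot products:
  L(u, v) = r_uu · N̂ = 0,
  M(u, v) = r_uv · N̂ = -8/sqrt(u^2 + 64),
  N(u, v) = r_vv · N̂ = 0.
Evaluating at (u, v) = (5, -2*pi/5):
  L = 0, M = -8*sqrt(89)/89, N = 0.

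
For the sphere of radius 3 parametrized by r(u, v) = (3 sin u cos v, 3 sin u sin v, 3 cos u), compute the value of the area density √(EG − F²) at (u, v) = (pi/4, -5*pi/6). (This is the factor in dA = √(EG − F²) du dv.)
√(EG − F²)|_{(pi/4, -5*pi/6)} = 9*sqrt(2)/2

E = 9, F = 0, G = 9*sin(u)^2, so EG − F² = 81*sin(u)^2. Taking the positive square root: √(EG − F²) = 9*Abs(sin(u)). At (u, v) = (pi/4, -5*pi/6): 9*sqrt(2)/2.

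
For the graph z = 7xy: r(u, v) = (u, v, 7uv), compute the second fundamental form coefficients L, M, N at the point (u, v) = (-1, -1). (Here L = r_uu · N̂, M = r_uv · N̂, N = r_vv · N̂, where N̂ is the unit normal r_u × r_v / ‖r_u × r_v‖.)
L = 0;  M = 7*sqrt(11)/33;  N = 0

Compute the unit normal N̂(u, v) = (-7*v/sqrt(49*u^2 + 49*v^2 + 1), -7*u/sqrt(49*u^2 + 49*v^2 + 1), 1/sqrt(49*u^2 + 49*v^2 + 1)), and the second partials r_uu, r_uv, r_vv. Take dot products:
  L(u, v) = r_uu · N̂ = 0,
  M(u, v) = r_uv · N̂ = 7/sqrt(49*u^2 + 49*v^2 + 1),
  N(u, v) = r_vv · N̂ = 0.
Evaluating at (u, v) = (-1, -1):
  L = 0, M = 7*sqrt(11)/33, N = 0.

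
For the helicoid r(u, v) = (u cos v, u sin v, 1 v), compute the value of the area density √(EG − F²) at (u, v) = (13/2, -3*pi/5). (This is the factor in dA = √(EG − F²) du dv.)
√(EG − F²)|_{(13/2, -3*pi/5)} = sqrt(173)/2

E = 1, F = 0, G = u^2 + 1, so EG − F² = u^2 + 1. Taking the positive square root: √(EG − F²) = sqrt(u^2 + 1). At (u, v) = (13/2, -3*pi/5): sqrt(173)/2.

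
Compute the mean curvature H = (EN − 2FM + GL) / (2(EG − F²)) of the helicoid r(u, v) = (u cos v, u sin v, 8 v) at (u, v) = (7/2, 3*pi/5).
H = 0

With E = 1, F = 0, G = u^2 + 64, L = 0, M = -8/sqrt(u^2 + 64), N = 0, assemble
  H = (EN − 2FM + GL) / (2(EG − F²)) = 0.
At (u, v) = (7/2, 3*pi/5): H = 0.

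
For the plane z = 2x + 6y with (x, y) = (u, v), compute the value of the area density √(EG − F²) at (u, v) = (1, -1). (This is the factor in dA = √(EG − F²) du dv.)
√(EG − F²)|_{(1, -1)} = sqrt(41)

E = 5, F = 12, G = 37, so EG − F² = 41. Taking the positive square root: √(EG − F²) = sqrt(41). At (u, v) = (1, -1): sqrt(41).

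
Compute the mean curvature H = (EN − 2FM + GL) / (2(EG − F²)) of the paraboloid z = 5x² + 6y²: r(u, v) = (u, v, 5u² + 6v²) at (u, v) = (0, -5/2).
H = 4511*sqrt(901)/811801

With E = 100*u^2 + 1, F = 120*u*v, G = 144*v^2 + 1, L = 10/sqrt(100*u^2 + 144*v^2 + 1), M = 0, N = 12/sqrt(100*u^2 + 144*v^2 + 1), assemble
  H = (EN − 2FM + GL) / (2(EG − F²)) = (600*u^2 + 720*v^2 + 11)/(100*u^2 + 144*v^2 + 1)^(3/2).
At (u, v) = (0, -5/2): H = 4511*sqrt(901)/811801.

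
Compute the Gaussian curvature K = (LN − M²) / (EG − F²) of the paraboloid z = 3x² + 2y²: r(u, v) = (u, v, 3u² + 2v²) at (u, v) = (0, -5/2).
K = 24/10201

Coefficients of the first fundamental form: E = 36*u^2 + 1, F = 24*u*v, G = 16*v^2 + 1.
Coefficients of the second fundamental form: L = 6/sqrt(36*u^2 + 16*v^2 + 1), M = 0, N = 4/sqrt(36*u^2 + 16*v^2 + 1).
Assemble K = (LN − M²)/(EG − F²) = 24/(1296*u^4 + 1152*u^2*v^2 + 72*u^2 + 256*v^4 + 32*v^2 + 1). At (u, v) = (0, -5/2): K = 24/10201.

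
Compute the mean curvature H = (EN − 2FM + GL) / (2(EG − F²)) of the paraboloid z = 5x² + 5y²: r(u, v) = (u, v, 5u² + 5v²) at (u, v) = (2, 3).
H = 6510*sqrt(1301)/1692601

With E = 100*u^2 + 1, F = 100*u*v, G = 100*v^2 + 1, L = 10/sqrt(100*u^2 + 100*v^2 + 1), M = 0, N = 10/sqrt(100*u^2 + 100*v^2 + 1), assemble
  H = (EN − 2FM + GL) / (2(EG − F²)) = 10*(50*u^2 + 50*v^2 + 1)/(100*u^2 + 100*v^2 + 1)^(3/2).
At (u, v) = (2, 3): H = 6510*sqrt(1301)/1692601.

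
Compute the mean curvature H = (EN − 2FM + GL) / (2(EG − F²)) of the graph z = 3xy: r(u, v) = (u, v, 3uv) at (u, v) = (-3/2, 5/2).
H = 81*sqrt(310)/9610

With E = 9*v^2 + 1, F = 9*u*v, G = 9*u^2 + 1, L = 0, M = 3/sqrt(9*u^2 + 9*v^2 + 1), N = 0, assemble
  H = (EN − 2FM + GL) / (2(EG − F²)) = -27*u*v/(9*u^2 + 9*v^2 + 1)^(3/2).
At (u, v) = (-3/2, 5/2): H = 81*sqrt(310)/9610.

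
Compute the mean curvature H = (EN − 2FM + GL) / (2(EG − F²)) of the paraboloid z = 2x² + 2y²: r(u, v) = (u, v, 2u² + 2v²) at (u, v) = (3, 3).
H = 580/4913

With E = 16*u^2 + 1, F = 16*u*v, G = 16*v^2 + 1, L = 4/sqrt(16*u^2 + 16*v^2 + 1), M = 0, N = 4/sqrt(16*u^2 + 16*v^2 + 1), assemble
  H = (EN − 2FM + GL) / (2(EG − F²)) = 4*(8*u^2 + 8*v^2 + 1)/(16*u^2 + 16*v^2 + 1)^(3/2).
At (u, v) = (3, 3): H = 580/4913.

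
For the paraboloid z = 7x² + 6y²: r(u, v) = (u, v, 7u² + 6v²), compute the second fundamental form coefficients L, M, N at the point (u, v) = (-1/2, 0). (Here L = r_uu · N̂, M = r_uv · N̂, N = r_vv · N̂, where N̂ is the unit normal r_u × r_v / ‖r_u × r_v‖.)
L = 7*sqrt(2)/5;  M = 0;  N = 6*sqrt(2)/5

Compute the unit normal N̂(u, v) = (-14*u/sqrt(196*u^2 + 144*v^2 + 1), -12*v/sqrt(196*u^2 + 144*v^2 + 1), 1/sqrt(196*u^2 + 144*v^2 + 1)), and the second partials r_uu, r_uv, r_vv. Take dot products:
  L(u, v) = r_uu · N̂ = 14/sqrt(196*u^2 + 144*v^2 + 1),
  M(u, v) = r_uv · N̂ = 0,
  N(u, v) = r_vv · N̂ = 12/sqrt(196*u^2 + 144*v^2 + 1).
Evaluating at (u, v) = (-1/2, 0):
  L = 7*sqrt(2)/5, M = 0, N = 6*sqrt(2)/5.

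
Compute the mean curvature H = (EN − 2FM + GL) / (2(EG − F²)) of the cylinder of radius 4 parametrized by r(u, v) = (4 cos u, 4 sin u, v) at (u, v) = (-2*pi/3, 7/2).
H = -1/8

With E = 16, F = 0, G = 1, L = -4, M = 0, N = 0, assemble
  H = (EN − 2FM + GL) / (2(EG − F²)) = -1/8.
At (u, v) = (-2*pi/3, 7/2): H = -1/8.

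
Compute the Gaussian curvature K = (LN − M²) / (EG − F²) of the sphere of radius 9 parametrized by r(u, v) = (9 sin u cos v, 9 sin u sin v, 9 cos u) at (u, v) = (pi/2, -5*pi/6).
K = 1/81

Coefficients of the first fundamental form: E = 81, F = 0, G = 81*sin(u)^2.
Coefficients of the second fundamental form: L = -9*sin(u)/Abs(sin(u)), M = 0, N = -9*sin(u)^3/Abs(sin(u)).
Assemble K = (LN − M²)/(EG − F²) = 1/81. At (u, v) = (pi/2, -5*pi/6): K = 1/81.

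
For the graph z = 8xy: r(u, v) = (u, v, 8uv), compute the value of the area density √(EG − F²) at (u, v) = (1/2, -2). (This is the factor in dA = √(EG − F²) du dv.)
√(EG − F²)|_{(1/2, -2)} = sqrt(273)

E = 64*v^2 + 1, F = 64*u*v, G = 64*u^2 + 1, so EG − F² = 64*u^2 + 64*v^2 + 1. Taking the positive square root: √(EG − F²) = sqrt(64*u^2 + 64*v^2 + 1). At (u, v) = (1/2, -2): sqrt(273).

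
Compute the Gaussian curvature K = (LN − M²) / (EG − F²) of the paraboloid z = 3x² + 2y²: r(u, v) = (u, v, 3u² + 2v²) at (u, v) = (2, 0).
K = 24/21025

Coefficients of the first fundamental form: E = 36*u^2 + 1, F = 24*u*v, G = 16*v^2 + 1.
Coefficients of the second fundamental form: L = 6/sqrt(36*u^2 + 16*v^2 + 1), M = 0, N = 4/sqrt(36*u^2 + 16*v^2 + 1).
Assemble K = (LN − M²)/(EG − F²) = 24/(1296*u^4 + 1152*u^2*v^2 + 72*u^2 + 256*v^4 + 32*v^2 + 1). At (u, v) = (2, 0): K = 24/21025.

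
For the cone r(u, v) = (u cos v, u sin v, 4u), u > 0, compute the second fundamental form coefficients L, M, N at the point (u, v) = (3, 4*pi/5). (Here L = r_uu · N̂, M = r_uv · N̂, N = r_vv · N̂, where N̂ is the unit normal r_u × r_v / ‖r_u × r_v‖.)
L = 0;  M = 0;  N = 12*sqrt(17)/17

Compute the unit normal N̂(u, v) = (-4*sqrt(17)*u*cos(v)/(17*Abs(u)), -4*sqrt(17)*u*sin(v)/(17*Abs(u)), sqrt(17)*u/(17*Abs(u))), and the second partials r_uu, r_uv, r_vv. Take dot products:
  L(u, v) = r_uu · N̂ = 0,
  M(u, v) = r_uv · N̂ = 0,
  N(u, v) = r_vv · N̂ = 4*sqrt(17)*u^2/(17*Abs(u)).
Evaluating at (u, v) = (3, 4*pi/5):
  L = 0, M = 0, N = 12*sqrt(17)/17.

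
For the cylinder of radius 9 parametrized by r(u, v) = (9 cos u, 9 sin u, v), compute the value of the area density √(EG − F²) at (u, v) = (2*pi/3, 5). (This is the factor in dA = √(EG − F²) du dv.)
√(EG − F²)|_{(2*pi/3, 5)} = 9

E = 81, F = 0, G = 1, so EG − F² = 81. Taking the positive square root: √(EG − F²) = 9. At (u, v) = (2*pi/3, 5): 9.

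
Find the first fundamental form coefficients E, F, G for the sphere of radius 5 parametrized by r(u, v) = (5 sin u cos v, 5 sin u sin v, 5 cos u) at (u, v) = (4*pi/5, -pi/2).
E = 25;  F = 0;  G = 125/8 - 25*sqrt(5)/8

Partials: r_u = (5*cos(u)*cos(v), 5*sin(v)*cos(u), -5*sin(u)), r_v = (-5*sin(u)*sin(v), 5*sin(u)*cos(v), 0). As functions of (u, v):
  E = r_u · r_u = 25,
  F = r_u · r_v = 0,
  G = r_v · r_v = 25*sin(u)^2.
Evaluating at (u, v) = (4*pi/5, -pi/2): E = 25, F = 0, G = 125/8 - 25*sqrt(5)/8.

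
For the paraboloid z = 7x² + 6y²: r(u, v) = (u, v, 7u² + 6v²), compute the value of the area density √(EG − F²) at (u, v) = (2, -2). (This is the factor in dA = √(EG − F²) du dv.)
√(EG − F²)|_{(2, -2)} = sqrt(1361)

E = 196*u^2 + 1, F = 168*u*v, G = 144*v^2 + 1, so EG − F² = 196*u^2 + 144*v^2 + 1. Taking the positive square root: √(EG − F²) = sqrt(196*u^2 + 144*v^2 + 1). At (u, v) = (2, -2): sqrt(1361).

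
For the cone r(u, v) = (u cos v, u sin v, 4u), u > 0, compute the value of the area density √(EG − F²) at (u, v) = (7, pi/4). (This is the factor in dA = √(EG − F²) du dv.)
√(EG − F²)|_{(7, pi/4)} = 7*sqrt(17)

E = 17, F = 0, G = u^2, so EG − F² = 17*u^2. Taking the positive square root: √(EG − F²) = sqrt(17)*Abs(u). At (u, v) = (7, pi/4): 7*sqrt(17).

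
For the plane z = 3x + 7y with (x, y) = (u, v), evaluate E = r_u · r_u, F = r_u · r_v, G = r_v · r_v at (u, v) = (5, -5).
E = 10;  F = 21;  G = 50

Partials: r_u = (1, 0, 3), r_v = (0, 1, 7). As functions of (u, v):
  E = r_u · r_u = 10,
  F = r_u · r_v = 21,
  G = r_v · r_v = 50.
Evaluating at (u, v) = (5, -5): E = 10, F = 21, G = 50.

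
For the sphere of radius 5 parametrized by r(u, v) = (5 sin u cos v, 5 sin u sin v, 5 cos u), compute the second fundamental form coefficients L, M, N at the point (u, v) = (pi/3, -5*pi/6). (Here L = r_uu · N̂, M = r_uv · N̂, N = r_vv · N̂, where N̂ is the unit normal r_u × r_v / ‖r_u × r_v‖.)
L = -5;  M = 0;  N = -15/4

Compute the unit normal N̂(u, v) = (sin(u)^2*cos(v)/Abs(sin(u)), sin(u)^2*sin(v)/Abs(sin(u)), sin(2*u)/(2*Abs(sin(u)))), and the second partials r_uu, r_uv, r_vv. Take dot products:
  L(u, v) = r_uu · N̂ = -5*sin(u)/Abs(sin(u)),
  M(u, v) = r_uv · N̂ = 0,
  N(u, v) = r_vv · N̂ = -5*sin(u)^3/Abs(sin(u)).
Evaluating at (u, v) = (pi/3, -5*pi/6):
  L = -5, M = 0, N = -15/4.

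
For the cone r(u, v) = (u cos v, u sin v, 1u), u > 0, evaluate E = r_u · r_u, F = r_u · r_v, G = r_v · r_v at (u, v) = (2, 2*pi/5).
E = 2;  F = 0;  G = 4

Partials: r_u = (cos(v), sin(v), 1), r_v = (-u*sin(v), u*cos(v), 0). As functions of (u, v):
  E = r_u · r_u = 2,
  F = r_u · r_v = 0,
  G = r_v · r_v = u^2.
Evaluating at (u, v) = (2, 2*pi/5): E = 2, F = 0, G = 4.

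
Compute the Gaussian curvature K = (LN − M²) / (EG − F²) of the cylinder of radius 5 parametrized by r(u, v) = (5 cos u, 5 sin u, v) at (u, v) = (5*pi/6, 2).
K = 0

Coefficients of the first fundamental form: E = 25, F = 0, G = 1.
Coefficients of the second fundamental form: L = -5, M = 0, N = 0.
Assemble K = (LN − M²)/(EG − F²) = 0. At (u, v) = (5*pi/6, 2): K = 0.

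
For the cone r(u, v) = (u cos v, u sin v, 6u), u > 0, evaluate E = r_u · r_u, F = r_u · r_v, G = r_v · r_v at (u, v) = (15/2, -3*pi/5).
E = 37;  F = 0;  G = 225/4

Partials: r_u = (cos(v), sin(v), 6), r_v = (-u*sin(v), u*cos(v), 0). As functions of (u, v):
  E = r_u · r_u = 37,
  F = r_u · r_v = 0,
  G = r_v · r_v = u^2.
Evaluating at (u, v) = (15/2, -3*pi/5): E = 37, F = 0, G = 225/4.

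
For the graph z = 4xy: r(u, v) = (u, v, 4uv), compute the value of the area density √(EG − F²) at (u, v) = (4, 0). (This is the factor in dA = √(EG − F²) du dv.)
√(EG − F²)|_{(4, 0)} = sqrt(257)

E = 16*v^2 + 1, F = 16*u*v, G = 16*u^2 + 1, so EG − F² = 16*u^2 + 16*v^2 + 1. Taking the positive square root: √(EG − F²) = sqrt(16*u^2 + 16*v^2 + 1). At (u, v) = (4, 0): sqrt(257).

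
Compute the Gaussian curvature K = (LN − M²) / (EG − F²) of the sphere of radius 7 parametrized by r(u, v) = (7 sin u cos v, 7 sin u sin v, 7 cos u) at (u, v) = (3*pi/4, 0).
K = 1/49

Coefficients of the first fundamental form: E = 49, F = 0, G = 49*sin(u)^2.
Coefficients of the second fundamental form: L = -7*sin(u)/Abs(sin(u)), M = 0, N = -7*sin(u)^3/Abs(sin(u)).
Assemble K = (LN − M²)/(EG − F²) = 1/49. At (u, v) = (3*pi/4, 0): K = 1/49.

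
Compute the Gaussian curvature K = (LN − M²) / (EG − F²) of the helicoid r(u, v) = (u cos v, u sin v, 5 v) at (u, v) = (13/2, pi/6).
K = -400/72361

Coefficients of the first fundamental form: E = 1, F = 0, G = u^2 + 25.
Coefficients of the second fundamental form: L = 0, M = -5/sqrt(u^2 + 25), N = 0.
Assemble K = (LN − M²)/(EG − F²) = -25/(u^2 + 25)^2. At (u, v) = (13/2, pi/6): K = -400/72361.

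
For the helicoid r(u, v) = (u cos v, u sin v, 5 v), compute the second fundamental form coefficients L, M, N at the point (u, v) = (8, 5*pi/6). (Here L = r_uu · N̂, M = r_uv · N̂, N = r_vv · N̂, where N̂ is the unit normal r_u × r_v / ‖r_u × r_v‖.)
L = 0;  M = -5*sqrt(89)/89;  N = 0

Compute the unit normal N̂(u, v) = (5*sin(v)/sqrt(u^2 + 25), -5*cos(v)/sqrt(u^2 + 25), u/sqrt(u^2 + 25)), and the second partials r_uu, r_uv, r_vv. Take dot products:
  L(u, v) = r_uu · N̂ = 0,
  M(u, v) = r_uv · N̂ = -5/sqrt(u^2 + 25),
  N(u, v) = r_vv · N̂ = 0.
Evaluating at (u, v) = (8, 5*pi/6):
  L = 0, M = -5*sqrt(89)/89, N = 0.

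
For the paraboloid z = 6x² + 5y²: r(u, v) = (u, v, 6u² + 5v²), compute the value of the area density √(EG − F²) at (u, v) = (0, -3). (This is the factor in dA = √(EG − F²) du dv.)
√(EG − F²)|_{(0, -3)} = sqrt(901)

E = 144*u^2 + 1, F = 120*u*v, G = 100*v^2 + 1, so EG − F² = 144*u^2 + 100*v^2 + 1. Taking the positive square root: √(EG − F²) = sqrt(144*u^2 + 100*v^2 + 1). At (u, v) = (0, -3): sqrt(901).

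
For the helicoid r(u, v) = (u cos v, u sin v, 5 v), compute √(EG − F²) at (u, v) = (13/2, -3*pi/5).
√(EG − F²)|_{(13/2, -3*pi/5)} = sqrt(269)/2

E = 1, F = 0, G = u^2 + 25; EG − F² = u^2 + 25; √(EG − F²) = sqrt(u^2 + 25). At the given point: sqrt(269)/2.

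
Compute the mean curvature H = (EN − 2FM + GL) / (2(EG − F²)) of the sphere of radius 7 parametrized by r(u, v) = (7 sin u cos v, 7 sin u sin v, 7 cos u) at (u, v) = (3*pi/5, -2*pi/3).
H = -1/7

With E = 49, F = 0, G = 49*sin(u)^2, L = -7*sin(u)/Abs(sin(u)), M = 0, N = -7*sin(u)^3/Abs(sin(u)), assemble
  H = (EN − 2FM + GL) / (2(EG − F²)) = -sin(u)/(7*Abs(sin(u))).
At (u, v) = (3*pi/5, -2*pi/3): H = -1/7.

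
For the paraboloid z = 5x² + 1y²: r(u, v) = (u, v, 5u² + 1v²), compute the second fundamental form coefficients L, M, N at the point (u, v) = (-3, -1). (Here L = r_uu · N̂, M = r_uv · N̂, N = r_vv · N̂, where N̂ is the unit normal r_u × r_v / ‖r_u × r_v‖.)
L = 2*sqrt(905)/181;  M = 0;  N = 2*sqrt(905)/905

Compute the unit normal N̂(u, v) = (-10*u/sqrt(100*u^2 + 4*v^2 + 1), -2*v/sqrt(100*u^2 + 4*v^2 + 1), 1/sqrt(100*u^2 + 4*v^2 + 1)), and the second partials r_uu, r_uv, r_vv. Take dot products:
  L(u, v) = r_uu · N̂ = 10/sqrt(100*u^2 + 4*v^2 + 1),
  M(u, v) = r_uv · N̂ = 0,
  N(u, v) = r_vv · N̂ = 2/sqrt(100*u^2 + 4*v^2 + 1).
Evaluating at (u, v) = (-3, -1):
  L = 2*sqrt(905)/181, M = 0, N = 2*sqrt(905)/905.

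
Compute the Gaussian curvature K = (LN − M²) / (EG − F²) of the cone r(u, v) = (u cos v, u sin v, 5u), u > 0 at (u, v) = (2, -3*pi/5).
K = 0

Coefficients of the first fundamental form: E = 26, F = 0, G = u^2.
Coefficients of the second fundamental form: L = 0, M = 0, N = 5*sqrt(26)*u^2/(26*Abs(u)).
Assemble K = (LN − M²)/(EG − F²) = 0. At (u, v) = (2, -3*pi/5): K = 0.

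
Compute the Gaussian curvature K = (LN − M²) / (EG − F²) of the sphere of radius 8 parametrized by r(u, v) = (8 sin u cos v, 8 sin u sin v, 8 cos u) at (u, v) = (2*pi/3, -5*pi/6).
K = 1/64

Coefficients of the first fundamental form: E = 64, F = 0, G = 64*sin(u)^2.
Coefficients of the second fundamental form: L = -8*sin(u)/Abs(sin(u)), M = 0, N = -8*sin(u)^3/Abs(sin(u)).
Assemble K = (LN − M²)/(EG − F²) = 1/64. At (u, v) = (2*pi/3, -5*pi/6): K = 1/64.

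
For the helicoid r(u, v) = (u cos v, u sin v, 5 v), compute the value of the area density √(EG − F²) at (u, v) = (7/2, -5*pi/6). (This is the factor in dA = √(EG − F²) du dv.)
√(EG − F²)|_{(7/2, -5*pi/6)} = sqrt(149)/2

E = 1, F = 0, G = u^2 + 25, so EG − F² = u^2 + 25. Taking the positive square root: √(EG − F²) = sqrt(u^2 + 25). At (u, v) = (7/2, -5*pi/6): sqrt(149)/2.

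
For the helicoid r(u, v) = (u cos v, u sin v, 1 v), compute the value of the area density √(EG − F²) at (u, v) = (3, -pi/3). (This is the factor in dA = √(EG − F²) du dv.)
√(EG − F²)|_{(3, -pi/3)} = sqrt(10)

E = 1, F = 0, G = u^2 + 1, so EG − F² = u^2 + 1. Taking the positive square root: √(EG − F²) = sqrt(u^2 + 1). At (u, v) = (3, -pi/3): sqrt(10).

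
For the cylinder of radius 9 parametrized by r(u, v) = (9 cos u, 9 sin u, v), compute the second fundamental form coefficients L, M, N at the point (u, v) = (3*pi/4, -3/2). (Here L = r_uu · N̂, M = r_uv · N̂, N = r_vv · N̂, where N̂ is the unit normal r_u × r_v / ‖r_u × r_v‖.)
L = -9;  M = 0;  N = 0

Compute the unit normal N̂(u, v) = (cos(u), sin(u), 0), and the second partials r_uu, r_uv, r_vv. Take dot products:
  L(u, v) = r_uu · N̂ = -9,
  M(u, v) = r_uv · N̂ = 0,
  N(u, v) = r_vv · N̂ = 0.
Evaluating at (u, v) = (3*pi/4, -3/2):
  L = -9, M = 0, N = 0.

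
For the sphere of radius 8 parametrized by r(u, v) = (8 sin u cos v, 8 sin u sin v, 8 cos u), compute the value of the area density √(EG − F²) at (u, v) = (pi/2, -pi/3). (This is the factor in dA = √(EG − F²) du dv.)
√(EG − F²)|_{(pi/2, -pi/3)} = 64

E = 64, F = 0, G = 64*sin(u)^2, so EG − F² = 4096*sin(u)^2. Taking the positive square root: √(EG − F²) = 64*Abs(sin(u)). At (u, v) = (pi/2, -pi/3): 64.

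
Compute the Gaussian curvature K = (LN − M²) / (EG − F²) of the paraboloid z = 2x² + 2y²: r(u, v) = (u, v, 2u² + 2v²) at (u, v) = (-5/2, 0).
K = 16/10201

Coefficients of the first fundamental form: E = 16*u^2 + 1, F = 16*u*v, G = 16*v^2 + 1.
Coefficients of the second fundamental form: L = 4/sqrt(16*u^2 + 16*v^2 + 1), M = 0, N = 4/sqrt(16*u^2 + 16*v^2 + 1).
Assemble K = (LN − M²)/(EG − F²) = 16/(256*u^4 + 512*u^2*v^2 + 32*u^2 + 256*v^4 + 32*v^2 + 1). At (u, v) = (-5/2, 0): K = 16/10201.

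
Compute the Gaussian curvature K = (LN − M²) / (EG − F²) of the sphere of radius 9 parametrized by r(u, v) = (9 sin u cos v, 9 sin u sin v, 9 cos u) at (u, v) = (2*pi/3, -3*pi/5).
K = 1/81

Coefficients of the first fundamental form: E = 81, F = 0, G = 81*sin(u)^2.
Coefficients of the second fundamental form: L = -9*sin(u)/Abs(sin(u)), M = 0, N = -9*sin(u)^3/Abs(sin(u)).
Assemble K = (LN − M²)/(EG − F²) = 1/81. At (u, v) = (2*pi/3, -3*pi/5): K = 1/81.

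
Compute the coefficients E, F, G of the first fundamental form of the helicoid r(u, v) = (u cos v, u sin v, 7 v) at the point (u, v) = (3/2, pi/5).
E = 1;  F = 0;  G = 205/4

Partials: r_u = (cos(v), sin(v), 0), r_v = (-u*sin(v), u*cos(v), 7). As functions of (u, v):
  E = r_u · r_u = 1,
  F = r_u · r_v = 0,
  G = r_v · r_v = u^2 + 49.
Evaluating at (u, v) = (3/2, pi/5): E = 1, F = 0, G = 205/4.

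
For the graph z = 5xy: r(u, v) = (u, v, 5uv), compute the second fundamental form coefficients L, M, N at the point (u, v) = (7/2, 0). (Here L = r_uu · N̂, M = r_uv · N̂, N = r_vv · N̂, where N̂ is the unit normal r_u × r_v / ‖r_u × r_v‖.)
L = 0;  M = 10*sqrt(1229)/1229;  N = 0

Compute the unit normal N̂(u, v) = (-5*v/sqrt(25*u^2 + 25*v^2 + 1), -5*u/sqrt(25*u^2 + 25*v^2 + 1), 1/sqrt(25*u^2 + 25*v^2 + 1)), and the second partials r_uu, r_uv, r_vv. Take dot products:
  L(u, v) = r_uu · N̂ = 0,
  M(u, v) = r_uv · N̂ = 5/sqrt(25*u^2 + 25*v^2 + 1),
  N(u, v) = r_vv · N̂ = 0.
Evaluating at (u, v) = (7/2, 0):
  L = 0, M = 10*sqrt(1229)/1229, N = 0.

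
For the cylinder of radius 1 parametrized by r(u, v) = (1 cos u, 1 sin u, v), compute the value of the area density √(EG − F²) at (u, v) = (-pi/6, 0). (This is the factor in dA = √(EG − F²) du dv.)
√(EG − F²)|_{(-pi/6, 0)} = 1

E = 1, F = 0, G = 1, so EG − F² = 1. Taking the positive square root: √(EG − F²) = 1. At (u, v) = (-pi/6, 0): 1.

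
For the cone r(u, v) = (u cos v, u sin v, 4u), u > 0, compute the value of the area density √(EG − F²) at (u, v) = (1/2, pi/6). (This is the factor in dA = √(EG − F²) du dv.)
√(EG − F²)|_{(1/2, pi/6)} = sqrt(17)/2

E = 17, F = 0, G = u^2, so EG − F² = 17*u^2. Taking the positive square root: √(EG − F²) = sqrt(17)*Abs(u). At (u, v) = (1/2, pi/6): sqrt(17)/2.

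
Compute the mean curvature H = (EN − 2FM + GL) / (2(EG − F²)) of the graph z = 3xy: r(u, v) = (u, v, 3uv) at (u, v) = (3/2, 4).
H = -1296*sqrt(661)/436921

With E = 9*v^2 + 1, F = 9*u*v, G = 9*u^2 + 1, L = 0, M = 3/sqrt(9*u^2 + 9*v^2 + 1), N = 0, assemble
  H = (EN − 2FM + GL) / (2(EG − F²)) = -27*u*v/(9*u^2 + 9*v^2 + 1)^(3/2).
At (u, v) = (3/2, 4): H = -1296*sqrt(661)/436921.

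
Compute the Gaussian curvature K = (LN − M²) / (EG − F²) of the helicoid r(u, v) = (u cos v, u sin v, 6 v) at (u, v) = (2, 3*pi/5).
K = -9/400

Coefficients of the first fundamental form: E = 1, F = 0, G = u^2 + 36.
Coefficients of the second fundamental form: L = 0, M = -6/sqrt(u^2 + 36), N = 0.
Assemble K = (LN − M²)/(EG − F²) = -36/(u^2 + 36)^2. At (u, v) = (2, 3*pi/5): K = -9/400.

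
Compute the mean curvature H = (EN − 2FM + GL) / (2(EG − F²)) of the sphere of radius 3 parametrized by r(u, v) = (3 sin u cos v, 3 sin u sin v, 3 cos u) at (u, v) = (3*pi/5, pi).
H = -1/3

With E = 9, F = 0, G = 9*sin(u)^2, L = -3*sin(u)/Abs(sin(u)), M = 0, N = -3*sin(u)^3/Abs(sin(u)), assemble
  H = (EN − 2FM + GL) / (2(EG − F²)) = -sin(u)/(3*Abs(sin(u))).
At (u, v) = (3*pi/5, pi): H = -1/3.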